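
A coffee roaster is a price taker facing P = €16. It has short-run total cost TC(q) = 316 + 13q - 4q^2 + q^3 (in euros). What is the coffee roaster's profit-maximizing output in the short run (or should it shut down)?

Produce at q = 3

Strip out fixed cost: VC = 13q - 4q^2 + q^3. Then AVC = 13 - 4q + q^2 and MC = 13 - 8q + 3q^2.
AVC is minimized where dAVC/dq = -4 + 2q = 0, at q = 2; min AVC = 13 - 4·2 + 2^2 = €9.
Because €16 ≥ €9, revenue can cover variable cost; the firm operates.
Solving P = MC: -3 - 8q + 3q^2 = 0 ⇒ q = -1/3 or 3. On the upward-sloping branch, q* = 3.
Check: AVC at q = 3 is €10 ≤ P, so revenue covers variable cost.
Profit = P·q − TC = 16·3 − 346 = -€298, a loss, but smaller than the €316 fixed cost the firm would lose by shutting down.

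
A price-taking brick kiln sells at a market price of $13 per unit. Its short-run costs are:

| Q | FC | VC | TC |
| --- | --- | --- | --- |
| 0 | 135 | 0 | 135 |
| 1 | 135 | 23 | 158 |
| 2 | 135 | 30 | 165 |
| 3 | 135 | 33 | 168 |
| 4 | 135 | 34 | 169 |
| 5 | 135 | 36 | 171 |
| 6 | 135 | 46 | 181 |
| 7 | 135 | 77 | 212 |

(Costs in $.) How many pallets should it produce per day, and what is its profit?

Profit at each row (π = 13Q − TC): Q=0: -135; Q=1: -145; Q=2: -139; Q=3: -129; Q=4: -117; Q=5: -106; Q=6: -103; Q=7: -121.
Profit is maximized at Q = 6. AVC there is 46/6 = $7.67 ≤ P, so producing beats shutting down (which would give -$135).

Q = 6; profit = -$103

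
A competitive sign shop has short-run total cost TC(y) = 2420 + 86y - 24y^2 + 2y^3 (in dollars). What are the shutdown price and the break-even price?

Shutdown price = min AVC. AVC = 86 - 24y + 2y^2, with vertex at y = 6 and minimum $14.
ATC = 2420/y + 86 - 24y + 2y^2. Setting dATC/dy = −2420/y^2 − 24 + 4y = 0 gives y = 11 (since 4·11^3 − 24·11^2 = 2420).
min ATC = 2420/11 + 86 − 24·11 + 2·11^2 = $284. That is the break-even price.
Between these two prices the firm operates at a loss; above $284 it earns a profit.

Shutdown price = $14; break-even price = $284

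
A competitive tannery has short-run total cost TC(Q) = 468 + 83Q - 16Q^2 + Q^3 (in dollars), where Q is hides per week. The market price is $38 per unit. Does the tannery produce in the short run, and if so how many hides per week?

Variable cost is VC = 83Q - 16Q^2 + Q^3, so AVC = VC/Q = 83 - 16Q + Q^2 and MC = dTC/dQ = 83 - 32Q + 3Q^2.
AVC is minimized where dAVC/dQ = -16 + 2Q = 0, at Q = 8; min AVC = 83 - 16·8 + 8^2 = $19.
Since P = $38 ≥ min AVC = $19, price covers variable cost and the firm should produce.
P = MC gives 45 - 32Q + 3Q^2 = 0, with roots 5/3 and 9. Take the larger (rising MC): Q* = 9.
Check: AVC at Q = 9 is $20 ≤ P, so revenue covers variable cost.
Profit = P·Q − TC = 38·9 − 648 = -$306, a loss, but smaller than the $468 fixed cost the firm would lose by shutting down.

Produce at Q = 9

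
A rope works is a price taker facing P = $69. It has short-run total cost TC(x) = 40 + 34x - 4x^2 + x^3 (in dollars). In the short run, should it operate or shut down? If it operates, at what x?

Variable cost is VC = 34x - 4x^2 + x^3, so AVC = VC/x = 34 - 4x + x^2 and MC = dTC/dx = 34 - 8x + 3x^2.
AVC is minimized where dAVC/dx = -4 + 2x = 0, at x = 2; min AVC = 34 - 4·2 + 2^2 = $30.
Because $69 ≥ $30, revenue can cover variable cost; the firm operates.
Solving P = MC: -35 - 8x + 3x^2 = 0 ⇒ x = -7/3 or 5. On the upward-sloping branch, x* = 5.
Check: AVC at x = 5 is $39 ≤ P, so revenue covers variable cost.
Profit = P·x − TC = 69·5 − 235 = $110.

Produce at x = 5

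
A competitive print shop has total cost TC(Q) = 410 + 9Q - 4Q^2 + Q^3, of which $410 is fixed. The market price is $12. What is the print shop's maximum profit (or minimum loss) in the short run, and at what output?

AVC = 9 - 4Q + Q^2; min AVC = $5 at Q = 2. Since P = $12 ≥ min AVC, the firm produces.
With MC = 9 - 8Q + 3Q^2, P = MC on the upward-sloping part at Q* = 3.
TR = 12·3 = 36. TC = 410 + 18 = 428. Profit = 36 − 428 = -$392.
Shutting down would mean losing the fixed cost of $410, so operating at a loss of $392 is better by $18.

Profit = -$392 at Q = 3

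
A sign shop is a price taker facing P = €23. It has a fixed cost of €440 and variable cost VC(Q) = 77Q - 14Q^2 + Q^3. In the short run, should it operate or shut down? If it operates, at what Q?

From TC, MC = TC'(Q) = 77 - 28Q + 3Q^2 and AVC = VC/Q = 77 - 14Q + Q^2.
The AVC parabola has its vertex at Q = 14/2 = 7, where AVC = 77 - 14·7 + 7^2 = €28.
With P < min AVC (€23 < €28), every unit sold adds to the loss.
Shutting down limits the loss to fixed cost, €440.

Shut down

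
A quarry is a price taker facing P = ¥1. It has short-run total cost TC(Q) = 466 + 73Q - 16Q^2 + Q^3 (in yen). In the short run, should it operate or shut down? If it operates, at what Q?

Variable cost is VC = 73Q - 16Q^2 + Q^3, so AVC = VC/Q = 73 - 16Q + Q^2 and MC = dTC/dQ = 73 - 32Q + 3Q^2.
AVC is minimized where dAVC/dQ = -16 + 2Q = 0, at Q = 8; min AVC = 73 - 16·8 + 8^2 = ¥9.
P = ¥1 lies below min AVC = ¥9; no output level covers variable cost.
Shutting down limits the loss to fixed cost, ¥466.

Shut down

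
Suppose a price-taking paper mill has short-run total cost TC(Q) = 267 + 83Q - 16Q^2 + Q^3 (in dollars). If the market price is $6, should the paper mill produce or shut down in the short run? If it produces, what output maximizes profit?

Shut down

Variable cost is VC = 83Q - 16Q^2 + Q^3, so AVC = VC/Q = 83 - 16Q + Q^2 and MC = dTC/dQ = 83 - 32Q + 3Q^2.
AVC is minimized where dAVC/dQ = -16 + 2Q = 0, at Q = 8; min AVC = 83 - 16·8 + 8^2 = $19.
Since P = $6 < min AVC = $19, price fails to cover variable cost at any output.
Best response: produce nothing and absorb the $267 fixed cost.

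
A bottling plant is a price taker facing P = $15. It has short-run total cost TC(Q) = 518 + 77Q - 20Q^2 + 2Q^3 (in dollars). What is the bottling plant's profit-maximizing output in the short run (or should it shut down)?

From TC, MC = TC'(Q) = 77 - 40Q + 6Q^2 and AVC = VC/Q = 77 - 20Q + 2Q^2.
AVC hits its minimum where MC = AVC, at Q = 5, giving min AVC = 77 - 20·5 + 2·5^2 = $27.
Since P = $15 < min AVC = $27, price fails to cover variable cost at any output.
Best response: produce nothing and absorb the $518 fixed cost.

Shut down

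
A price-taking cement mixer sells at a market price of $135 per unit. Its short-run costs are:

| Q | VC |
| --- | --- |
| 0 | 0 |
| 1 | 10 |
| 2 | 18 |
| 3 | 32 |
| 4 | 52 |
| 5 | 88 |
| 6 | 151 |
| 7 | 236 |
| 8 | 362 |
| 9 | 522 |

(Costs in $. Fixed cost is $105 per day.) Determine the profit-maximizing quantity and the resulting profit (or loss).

Compute π = P·Q − TC at each output: Q=0: -105; Q=1: 20; Q=2: 147; Q=3: 268; Q=4: 383; Q=5: 482; Q=6: 554; Q=7: 604; Q=8: 613; Q=9: 588.
Profit is maximized at Q = 8. AVC there is 362/8 = $45.25 ≤ P, so producing beats shutting down (which would give -$105).

Q = 8; profit = $613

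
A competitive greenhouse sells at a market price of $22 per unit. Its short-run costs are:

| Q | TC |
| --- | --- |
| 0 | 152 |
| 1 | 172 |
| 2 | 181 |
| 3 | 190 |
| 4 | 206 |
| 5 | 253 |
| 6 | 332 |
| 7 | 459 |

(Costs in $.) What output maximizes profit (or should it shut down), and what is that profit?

Tabulate TR − TC: Q=0: -152; Q=1: -150; Q=2: -137; Q=3: -124; Q=4: -118; Q=5: -143; Q=6: -200; Q=7: -305.
Profit is maximized at Q = 4. AVC there is 54/4 = $13.50 ≤ P, so producing beats shutting down (which would give -$152).

Q = 4; profit = -$118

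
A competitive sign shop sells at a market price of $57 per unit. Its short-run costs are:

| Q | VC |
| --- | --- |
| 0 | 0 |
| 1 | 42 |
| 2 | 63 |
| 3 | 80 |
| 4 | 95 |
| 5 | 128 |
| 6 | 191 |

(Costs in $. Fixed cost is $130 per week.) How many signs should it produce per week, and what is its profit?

Q = 5; profit = $27

Profit at each row (π = 57Q − TC): Q=0: -130; Q=1: -115; Q=2: -79; Q=3: -39; Q=4: 3; Q=5: 27; Q=6: 21.
Profit is maximized at Q = 5. AVC there is 128/5 = $25.60 ≤ P, so producing beats shutting down (which would give -$130).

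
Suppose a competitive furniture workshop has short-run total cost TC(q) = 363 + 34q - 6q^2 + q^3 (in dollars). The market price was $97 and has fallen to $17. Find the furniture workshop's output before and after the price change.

Output falls from 7 to 0 (the firm shuts down)

MC = 34 - 12q + 3q^2; the shutdown threshold is min AVC = $25 (at q = 3).
At P = $97 ≥ min AVC, set P = MC on the rising branch: q = 7.
At P = $17 < min AVC = $25, price no longer covers variable cost at any output, so the firm shuts down: q = 0.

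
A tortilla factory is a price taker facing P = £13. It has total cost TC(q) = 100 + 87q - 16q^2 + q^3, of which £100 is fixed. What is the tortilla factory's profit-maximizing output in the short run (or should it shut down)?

From TC, MC = TC'(q) = 87 - 32q + 3q^2 and AVC = VC/q = 87 - 16q + q^2.
The AVC parabola has its vertex at q = 16/2 = 8, where AVC = 87 - 16·8 + 8^2 = £23.
Since P = £13 < min AVC = £23, price fails to cover variable cost at any output.
Best response: produce nothing and absorb the £100 fixed cost.

Shut down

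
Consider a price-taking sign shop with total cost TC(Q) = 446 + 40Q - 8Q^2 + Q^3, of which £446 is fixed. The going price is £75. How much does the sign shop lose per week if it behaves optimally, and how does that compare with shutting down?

AVC = 40 - 8Q + Q^2 has its minimum £24 at Q = 4; price £75 clears that bar, so the firm operates.
MC = 40 - 16Q + 3Q^2. Setting P = MC and taking the root on the rising branch gives Q* = 7.
TR = 75·7 = 525. TC = 446 + 231 = 677. Profit = 525 − 677 = -£152.
By producing, the firm covers all variable cost plus £294 of fixed cost; shutting down would lose the full £446.

Profit = -£152 at Q = 7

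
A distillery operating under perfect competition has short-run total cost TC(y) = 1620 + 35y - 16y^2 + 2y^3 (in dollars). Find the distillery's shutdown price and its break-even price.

Shutdown price = $3; break-even price = $233

Shutdown price = min AVC. AVC = 35 - 16y + 2y^2, with vertex at y = 4 and minimum $3.
ATC = 1620/y + 35 - 16y + 2y^2. Setting dATC/dy = −1620/y^2 − 16 + 4y = 0 gives y = 9 (since 4·9^3 − 16·9^2 = 1620).
min ATC = 1620/9 + 35 − 16·9 + 2·9^2 = $233. That is the break-even price.
Between these two prices the firm operates at a loss; above $233 it earns a profit.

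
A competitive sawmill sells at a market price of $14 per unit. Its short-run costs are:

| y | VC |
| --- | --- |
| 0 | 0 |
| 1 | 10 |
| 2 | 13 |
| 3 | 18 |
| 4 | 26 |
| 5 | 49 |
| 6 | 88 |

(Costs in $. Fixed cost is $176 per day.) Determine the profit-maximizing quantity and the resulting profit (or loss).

Compute π = P·y − TC at each output: y=0: -176; y=1: -172; y=2: -161; y=3: -152; y=4: -146; y=5: -155; y=6: -180.
Profit is maximized at y = 4. AVC there is 26/4 = $6.50 ≤ P, so producing beats shutting down (which would give -$176).

y = 4; profit = -$146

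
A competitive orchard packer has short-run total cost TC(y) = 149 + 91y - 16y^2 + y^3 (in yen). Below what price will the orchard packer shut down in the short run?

¥27 per unit

The firm shuts down when price falls below the minimum of average variable cost. AVC = VC/y = 91 - 16y + y^2.
dAVC/dy = -16 + 2y = 0 gives y = 8. min AVC = 91 - 16·8 + 8^2 = 27.
For P < ¥27 the firm produces nothing.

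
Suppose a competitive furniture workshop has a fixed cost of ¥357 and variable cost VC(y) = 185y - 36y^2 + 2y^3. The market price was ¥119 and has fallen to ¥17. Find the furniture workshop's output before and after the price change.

AVC = 185 - 36y + 2y^2, minimized at y = 9 where min AVC = ¥23. MC = 185 - 72y + 6y^2.
At P = ¥119 ≥ min AVC, set P = MC on the rising branch: y = 11.
At P = ¥17 < min AVC = ¥23, price no longer covers variable cost at any output, so the firm shuts down: y = 0.

Output falls from 11 to 0 (the firm shuts down)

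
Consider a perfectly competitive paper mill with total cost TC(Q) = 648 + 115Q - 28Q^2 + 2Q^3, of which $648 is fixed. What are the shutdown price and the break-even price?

Shutdown price = min AVC. AVC = 115 - 28Q + 2Q^2, with vertex at Q = 7 and minimum $17.
ATC = 648/Q + 115 - 28Q + 2Q^2. Setting dATC/dQ = −648/Q^2 − 28 + 4Q = 0 gives Q = 9 (since 4·9^3 − 28·9^2 = 648).
min ATC = 648/9 + 115 − 28·9 + 2·9^2 = $97. That is the break-even price.
Between these two prices the firm operates at a loss; above $97 it earns a profit.

Shutdown price = $17; break-even price = $97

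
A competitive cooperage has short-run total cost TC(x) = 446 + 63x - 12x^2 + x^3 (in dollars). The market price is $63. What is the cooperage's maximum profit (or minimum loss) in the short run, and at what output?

AVC = 63 - 12x + x^2; min AVC = $27 at x = 6. Since P = $63 ≥ min AVC, the firm produces.
MC = 63 - 24x + 3x^2. Setting P = MC and taking the root on the rising branch gives x* = 8.
TR = 63·8 = 504. TC = 446 + 248 = 694. Profit = 504 − 694 = -$190.
That loss of $190 beats the $446 the firm would lose by shutting down; producing recovers $256 of fixed cost.

Profit = -$190 at x = 8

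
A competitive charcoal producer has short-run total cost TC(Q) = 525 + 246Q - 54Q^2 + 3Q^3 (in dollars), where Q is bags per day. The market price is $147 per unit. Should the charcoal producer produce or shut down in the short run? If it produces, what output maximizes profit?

Strip out fixed cost: VC = 246Q - 54Q^2 + 3Q^3. Then AVC = 246 - 54Q + 3Q^2 and MC = 246 - 108Q + 9Q^2.
The AVC parabola has its vertex at Q = 54/6 = 9, where AVC = 246 - 54·9 + 3·9^2 = $3.
P = $147 exceeds min AVC = $3, so the firm stays open.
Set P = MC: 147 = 246 - 108Q + 9Q^2 → 99 - 108Q + 9Q^2 = 0. The roots are Q = 1 and Q = 11; the profit-maximizing output is on the rising part of MC, so Q* = 11.
Check: AVC at Q = 11 is $15 ≤ P, so revenue covers variable cost.
Profit = P·Q − TC = 147·11 − 690 = $927.

Produce at Q = 11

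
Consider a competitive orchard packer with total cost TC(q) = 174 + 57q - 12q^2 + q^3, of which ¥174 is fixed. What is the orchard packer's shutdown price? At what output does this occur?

The firm shuts down when price falls below the minimum of average variable cost. AVC = VC/q = 57 - 12q + q^2.
dAVC/dq = -12 + 2q = 0 gives q = 6. min AVC = 57 - 12·6 + 6^2 = 21.
So the shutdown price is ¥21.

¥21 per unit, at q = 6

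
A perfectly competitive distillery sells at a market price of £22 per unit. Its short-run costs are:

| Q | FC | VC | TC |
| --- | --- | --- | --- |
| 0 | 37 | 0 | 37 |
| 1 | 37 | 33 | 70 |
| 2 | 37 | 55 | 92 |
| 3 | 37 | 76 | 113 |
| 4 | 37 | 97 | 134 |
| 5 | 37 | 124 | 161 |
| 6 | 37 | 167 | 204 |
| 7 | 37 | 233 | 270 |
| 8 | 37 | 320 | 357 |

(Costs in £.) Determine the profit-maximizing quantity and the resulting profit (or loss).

Profit at each row (π = 22Q − TC): Q=0: -37; Q=1: -48; Q=2: -48; Q=3: -47; Q=4: -46; Q=5: -51; Q=6: -72; Q=7: -116; Q=8: -181.
Profit is highest at Q = 0. Equivalently, the lowest AVC in the table is 97/4 ≈ £24.25 at Q = 4, and P = £22 falls below it — price never covers variable cost, so the firm shuts down and loses only its fixed cost.

Q = 0 (shut down); profit = -£37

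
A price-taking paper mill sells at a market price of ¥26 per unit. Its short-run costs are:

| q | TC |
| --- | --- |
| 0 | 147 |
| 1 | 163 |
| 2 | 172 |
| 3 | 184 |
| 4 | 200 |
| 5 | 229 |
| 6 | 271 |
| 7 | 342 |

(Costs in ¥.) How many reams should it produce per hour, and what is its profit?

Tabulate TR − TC: q=0: -147; q=1: -137; q=2: -120; q=3: -106; q=4: -96; q=5: -99; q=6: -115; q=7: -160.
Profit is maximized at q = 4. AVC there is 53/4 = ¥13.25 ≤ P, so producing beats shutting down (which would give -¥147).

q = 4; profit = -¥96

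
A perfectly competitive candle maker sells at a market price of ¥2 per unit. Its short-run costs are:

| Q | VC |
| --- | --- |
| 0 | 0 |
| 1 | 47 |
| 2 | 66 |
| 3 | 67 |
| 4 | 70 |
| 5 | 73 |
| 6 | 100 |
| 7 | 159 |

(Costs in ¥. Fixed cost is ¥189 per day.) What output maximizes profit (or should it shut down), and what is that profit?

Profit at each row (π = 2Q − TC): Q=0: -189; Q=1: -234; Q=2: -251; Q=3: -250; Q=4: -251; Q=5: -252; Q=6: -277; Q=7: -334.
Profit is highest at Q = 0. Equivalently, the lowest AVC in the table is 73/5 ≈ ¥14.60 at Q = 5, and P = ¥2 falls below it — price never covers variable cost, so the firm shuts down and loses only its fixed cost.

Q = 0 (shut down); profit = -¥189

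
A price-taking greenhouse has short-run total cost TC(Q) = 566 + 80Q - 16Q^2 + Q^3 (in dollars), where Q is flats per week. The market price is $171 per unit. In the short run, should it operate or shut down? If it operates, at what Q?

From TC, MC = TC'(Q) = 80 - 32Q + 3Q^2 and AVC = VC/Q = 80 - 16Q + Q^2.
The AVC parabola has its vertex at Q = 16/2 = 8, where AVC = 80 - 16·8 + 8^2 = $16.
Because $171 ≥ $16, revenue can cover variable cost; the firm operates.
Solving P = MC: -91 - 32Q + 3Q^2 = 0 ⇒ Q = -7/3 or 13. On the upward-sloping branch, Q* = 13.
Check: AVC at Q = 13 is $41 ≤ P, so revenue covers variable cost.
Profit = P·Q − TC = 171·13 − 1099 = $1124.

Produce at Q = 13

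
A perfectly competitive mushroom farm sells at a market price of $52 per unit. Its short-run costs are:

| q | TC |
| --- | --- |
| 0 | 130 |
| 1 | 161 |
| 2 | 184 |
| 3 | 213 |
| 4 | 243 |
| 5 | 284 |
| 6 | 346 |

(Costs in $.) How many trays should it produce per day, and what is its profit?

Profit at each row (π = 52q − TC): q=0: -130; q=1: -109; q=2: -80; q=3: -57; q=4: -35; q=5: -24; q=6: -34.
Profit is maximized at q = 5. AVC there is 154/5 = $30.80 ≤ P, so producing beats shutting down (which would give -$130).

q = 5; profit = -$24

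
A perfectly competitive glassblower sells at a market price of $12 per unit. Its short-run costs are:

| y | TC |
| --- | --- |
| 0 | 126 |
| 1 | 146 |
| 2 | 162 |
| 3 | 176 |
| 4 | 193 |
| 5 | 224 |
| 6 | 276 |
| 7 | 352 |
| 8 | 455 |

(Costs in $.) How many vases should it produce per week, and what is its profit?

Profit at each row (π = 12y − TC): y=0: -126; y=1: -134; y=2: -138; y=3: -140; y=4: -145; y=5: -164; y=6: -204; y=7: -268; y=8: -359.
Profit is highest at y = 0. Equivalently, the lowest AVC in the table is 50/3 ≈ $16.67 at y = 3, and P = $12 falls below it — price never covers variable cost, so the firm shuts down and loses only its fixed cost.

y = 0 (shut down); profit = -$126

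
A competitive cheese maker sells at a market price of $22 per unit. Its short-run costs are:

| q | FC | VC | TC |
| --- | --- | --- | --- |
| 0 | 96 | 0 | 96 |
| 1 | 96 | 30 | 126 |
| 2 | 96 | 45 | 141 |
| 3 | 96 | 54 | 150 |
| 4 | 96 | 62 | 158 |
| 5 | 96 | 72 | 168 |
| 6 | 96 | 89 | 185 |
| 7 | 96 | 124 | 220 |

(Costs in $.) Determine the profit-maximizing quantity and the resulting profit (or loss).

q = 6; profit = -$53

Tabulate TR − TC: q=0: -96; q=1: -104; q=2: -97; q=3: -84; q=4: -70; q=5: -58; q=6: -53; q=7: -66.
Profit is maximized at q = 6. AVC there is 89/6 = $14.83 ≤ P, so producing beats shutting down (which would give -$96).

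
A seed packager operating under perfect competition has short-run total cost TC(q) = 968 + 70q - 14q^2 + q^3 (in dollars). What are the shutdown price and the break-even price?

Shutdown price = $21; break-even price = $125

Shutdown price = min AVC. AVC = 70 - 14q + q^2, with vertex at q = 7 and minimum $21.
ATC = 968/q + 70 - 14q + q^2. Setting dATC/dq = −968/q^2 − 14 + 2q = 0 gives q = 11 (since 2·11^3 − 14·11^2 = 968).
min ATC = 968/11 + 70 − 14·11 + 11^2 = $125. That is the break-even price.
For $21 ≤ P < $125 the firm produces at a loss; below $21 it shuts down.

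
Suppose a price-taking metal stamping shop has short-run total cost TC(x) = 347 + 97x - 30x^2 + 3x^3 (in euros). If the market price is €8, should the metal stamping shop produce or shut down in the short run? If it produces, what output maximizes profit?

Shut down

From TC, MC = TC'(x) = 97 - 60x + 9x^2 and AVC = VC/x = 97 - 30x + 3x^2.
AVC hits its minimum where MC = AVC, at x = 5, giving min AVC = 97 - 30·5 + 3·5^2 = €22.
With P < min AVC (€8 < €22), every unit sold adds to the loss.
The firm minimizes its loss by shutting down and losing only its fixed cost of €347.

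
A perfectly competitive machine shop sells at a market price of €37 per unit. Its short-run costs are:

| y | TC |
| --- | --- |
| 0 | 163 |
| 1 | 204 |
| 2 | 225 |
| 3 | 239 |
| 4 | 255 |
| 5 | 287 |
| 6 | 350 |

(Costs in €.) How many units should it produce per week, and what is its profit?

Profit at each row (π = 37y − TC): y=0: -163; y=1: -167; y=2: -151; y=3: -128; y=4: -107; y=5: -102; y=6: -128.
Profit is maximized at y = 5. AVC there is 124/5 = €24.80 ≤ P, so producing beats shutting down (which would give -€163).

y = 5; profit = -€102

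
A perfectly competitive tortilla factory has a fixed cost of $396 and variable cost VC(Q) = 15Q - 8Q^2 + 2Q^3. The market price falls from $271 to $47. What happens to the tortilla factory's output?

AVC = 15 - 8Q + 2Q^2, minimized at Q = 2 where min AVC = $7. MC = 15 - 16Q + 6Q^2.
With P = $271 above the shutdown price, P = MC gives Q = 8.
At P = $47 ≥ min AVC, set P = MC: Q = 4. The firm stays open but cuts output.

Output falls from 8 to 4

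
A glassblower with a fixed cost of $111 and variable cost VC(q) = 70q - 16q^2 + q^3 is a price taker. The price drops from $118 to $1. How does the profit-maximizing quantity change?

AVC = 70 - 16q + q^2, minimized at q = 8 where min AVC = $6. MC = 70 - 32q + 3q^2.
With P = $118 above the shutdown price, P = MC gives q = 12.
At P = $1 < min AVC = $6, price no longer covers variable cost at any output, so the firm shuts down: q = 0.

Output falls from 12 to 0 (the firm shuts down)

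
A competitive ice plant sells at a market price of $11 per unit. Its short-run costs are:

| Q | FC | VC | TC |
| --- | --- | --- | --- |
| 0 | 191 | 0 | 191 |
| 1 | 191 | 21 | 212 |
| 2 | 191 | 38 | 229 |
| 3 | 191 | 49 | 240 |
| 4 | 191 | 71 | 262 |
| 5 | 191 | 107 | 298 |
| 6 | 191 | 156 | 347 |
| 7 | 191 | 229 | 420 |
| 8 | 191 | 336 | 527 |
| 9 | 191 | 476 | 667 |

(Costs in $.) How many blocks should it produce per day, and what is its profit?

Profit at each row (π = 11Q − TC): Q=0: -191; Q=1: -201; Q=2: -207; Q=3: -207; Q=4: -218; Q=5: -243; Q=6: -281; Q=7: -343; Q=8: -439; Q=9: -568.
Profit is highest at Q = 0. Equivalently, the lowest AVC in the table is 49/3 ≈ $16.33 at Q = 3, and P = $11 falls below it — price never covers variable cost, so the firm shuts down and loses only its fixed cost.

Q = 0 (shut down); profit = -$191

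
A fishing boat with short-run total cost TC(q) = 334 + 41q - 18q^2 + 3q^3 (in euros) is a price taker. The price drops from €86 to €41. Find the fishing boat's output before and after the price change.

Output falls from 5 to 4

AVC = 41 - 18q + 3q^2, minimized at q = 3 where min AVC = €14. MC = 41 - 36q + 9q^2.
At P = €86 ≥ min AVC, set P = MC on the rising branch: q = 5.
At P = €41 ≥ min AVC, set P = MC: q = 4. The firm stays open but cuts output.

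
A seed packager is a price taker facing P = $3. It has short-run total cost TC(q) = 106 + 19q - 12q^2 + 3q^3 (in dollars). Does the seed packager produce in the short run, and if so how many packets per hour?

Strip out fixed cost: VC = 19q - 12q^2 + 3q^3. Then AVC = 19 - 12q + 3q^2 and MC = 19 - 24q + 9q^2.
The AVC parabola has its vertex at q = 12/6 = 2, where AVC = 19 - 12·2 + 3·2^2 = $7.
With P < min AVC ($3 < $7), every unit sold adds to the loss.
Shutting down limits the loss to fixed cost, $106.

Shut down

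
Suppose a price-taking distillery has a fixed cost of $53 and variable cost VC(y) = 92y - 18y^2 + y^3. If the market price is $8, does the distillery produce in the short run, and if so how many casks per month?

From TC, MC = TC'(y) = 92 - 36y + 3y^2 and AVC = VC/y = 92 - 18y + y^2.
AVC is minimized where dAVC/dy = -18 + 2y = 0, at y = 9; min AVC = 92 - 18·9 + 9^2 = $11.
Since P = $8 < min AVC = $11, price fails to cover variable cost at any output.
Best response: produce nothing and absorb the $53 fixed cost.

Shut down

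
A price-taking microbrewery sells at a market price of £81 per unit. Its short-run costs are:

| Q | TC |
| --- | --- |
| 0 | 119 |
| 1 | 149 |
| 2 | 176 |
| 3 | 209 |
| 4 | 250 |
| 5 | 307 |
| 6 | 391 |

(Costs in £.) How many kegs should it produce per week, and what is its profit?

Profit at each row (π = 81Q − TC): Q=0: -119; Q=1: -68; Q=2: -14; Q=3: 34; Q=4: 74; Q=5: 98; Q=6: 95.
Profit is maximized at Q = 5. AVC there is 188/5 = £37.60 ≤ P, so producing beats shutting down (which would give -£119).

Q = 5; profit = £98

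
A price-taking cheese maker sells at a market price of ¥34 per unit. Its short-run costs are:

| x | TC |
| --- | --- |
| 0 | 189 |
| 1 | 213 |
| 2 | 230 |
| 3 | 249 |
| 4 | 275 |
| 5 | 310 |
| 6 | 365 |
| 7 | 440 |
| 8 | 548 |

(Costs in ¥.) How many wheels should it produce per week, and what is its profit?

x = 4; profit = -¥139

Compute π = P·x − TC at each output: x=0: -189; x=1: -179; x=2: -162; x=3: -147; x=4: -139; x=5: -140; x=6: -161; x=7: -202; x=8: -276.
Profit is maximized at x = 4. AVC there is 86/4 = ¥21.50 ≤ P, so producing beats shutting down (which would give -¥189).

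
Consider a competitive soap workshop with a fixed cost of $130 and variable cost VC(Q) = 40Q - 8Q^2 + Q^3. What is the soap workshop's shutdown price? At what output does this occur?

$24 per unit, at Q = 4

The shutdown price is the minimum of AVC. VC = 40Q - 8Q^2 + Q^3, so AVC = 40 - 8Q + Q^2.
dAVC/dQ = -8 + 2Q = 0 gives Q = 4. min AVC = 40 - 8·4 + 4^2 = 24.
For P < $24 the firm produces nothing.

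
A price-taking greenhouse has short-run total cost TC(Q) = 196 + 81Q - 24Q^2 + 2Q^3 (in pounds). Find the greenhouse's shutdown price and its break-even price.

Shutdown price = min AVC. AVC = 81 - 24Q + 2Q^2, with vertex at Q = 6 and minimum £9.
ATC = 196/Q + 81 - 24Q + 2Q^2. Setting dATC/dQ = −196/Q^2 − 24 + 4Q = 0 gives Q = 7 (since 4·7^3 − 24·7^2 = 196).
min ATC = 196/7 + 81 − 24·7 + 2·7^2 = £39. That is the break-even price.
For £9 ≤ P < £39 the firm produces at a loss; below £9 it shuts down.

Shutdown price = £9; break-even price = £39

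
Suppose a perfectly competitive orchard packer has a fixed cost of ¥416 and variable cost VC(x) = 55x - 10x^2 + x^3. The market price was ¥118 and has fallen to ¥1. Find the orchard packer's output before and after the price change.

Output falls from 9 to 0 (the firm shuts down)

AVC = 55 - 10x + x^2, minimized at x = 5 where min AVC = ¥30. MC = 55 - 20x + 3x^2.
At P = ¥118 ≥ min AVC, set P = MC on the rising branch: x = 9.
At P = ¥1 < min AVC = ¥30, price no longer covers variable cost at any output, so the firm shuts down: x = 0.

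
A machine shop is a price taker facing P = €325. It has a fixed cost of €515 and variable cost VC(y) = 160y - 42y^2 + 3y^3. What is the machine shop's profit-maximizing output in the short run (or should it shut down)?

Produce at y = 11

Strip out fixed cost: VC = 160y - 42y^2 + 3y^3. Then AVC = 160 - 42y + 3y^2 and MC = 160 - 84y + 9y^2.
The AVC parabola has its vertex at y = 42/6 = 7, where AVC = 160 - 42·7 + 3·7^2 = €13.
Since P = €325 ≥ min AVC = €13, price covers variable cost and the firm should produce.
Set P = MC: 325 = 160 - 84y + 9y^2 → -165 - 84y + 9y^2 = 0. The roots are y = -5/3 and y = 11; the profit-maximizing output is on the rising part of MC, so y* = 11.
Check: AVC at y = 11 is €61 ≤ P, so revenue covers variable cost.
Profit = P·y − TC = 325·11 − 1186 = €2389.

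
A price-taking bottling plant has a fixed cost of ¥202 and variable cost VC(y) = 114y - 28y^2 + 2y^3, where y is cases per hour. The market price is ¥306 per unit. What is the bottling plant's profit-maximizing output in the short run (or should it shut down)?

Produce at y = 12

Strip out fixed cost: VC = 114y - 28y^2 + 2y^3. Then AVC = 114 - 28y + 2y^2 and MC = 114 - 56y + 6y^2.
AVC hits its minimum where MC = AVC, at y = 7, giving min AVC = 114 - 28·7 + 2·7^2 = ¥16.
P = ¥306 exceeds min AVC = ¥16, so the firm stays open.
Solving P = MC: -192 - 56y + 6y^2 = 0 ⇒ y = -8/3 or 12. On the upward-sloping branch, y* = 12.
Check: AVC at y = 12 is ¥66 ≤ P, so revenue covers variable cost.
Profit = P·y − TC = 306·12 − 994 = ¥2678.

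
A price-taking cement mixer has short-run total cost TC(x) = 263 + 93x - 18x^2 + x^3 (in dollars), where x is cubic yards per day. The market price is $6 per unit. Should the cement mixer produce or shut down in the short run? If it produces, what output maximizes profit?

From TC, MC = TC'(x) = 93 - 36x + 3x^2 and AVC = VC/x = 93 - 18x + x^2.
AVC hits its minimum where MC = AVC, at x = 9, giving min AVC = 93 - 18·9 + 9^2 = $12.
P = $6 lies below min AVC = $12; no output level covers variable cost.
Shutting down limits the loss to fixed cost, $263.

Shut down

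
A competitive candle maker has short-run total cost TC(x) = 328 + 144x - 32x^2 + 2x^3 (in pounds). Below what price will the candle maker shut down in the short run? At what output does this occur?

The shutdown price is the minimum of AVC. VC = 144x - 32x^2 + 2x^3, so AVC = 144 - 32x + 2x^2.
dAVC/dx = -32 + 4x = 0 gives x = 8. min AVC = 144 - 32·8 + 2·8^2 = 16.
So the shutdown price is £16.

£16 per unit, at x = 8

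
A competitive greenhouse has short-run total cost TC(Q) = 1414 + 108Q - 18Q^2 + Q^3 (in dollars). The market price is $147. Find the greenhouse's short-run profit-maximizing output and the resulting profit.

AVC = 108 - 18Q + Q^2 has its minimum $27 at Q = 9; price $147 clears that bar, so the firm operates.
With MC = 108 - 36Q + 3Q^2, P = MC on the upward-sloping part at Q* = 13.
TR = 147·13 = 1911. TC = 1414 + 559 = 1973. Profit = 1911 − 1973 = -$62.
Shutting down would mean losing the fixed cost of $1414, so operating at a loss of $62 is better by $1352.

Profit = -$62 at Q = 13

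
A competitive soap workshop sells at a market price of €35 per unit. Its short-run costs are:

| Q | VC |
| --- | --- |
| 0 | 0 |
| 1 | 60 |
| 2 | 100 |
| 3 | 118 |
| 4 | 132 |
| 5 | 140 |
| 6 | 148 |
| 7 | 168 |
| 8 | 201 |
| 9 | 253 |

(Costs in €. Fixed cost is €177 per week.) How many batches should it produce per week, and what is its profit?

Q = 8; profit = -€98

Profit at each row (π = 35Q − TC): Q=0: -177; Q=1: -202; Q=2: -207; Q=3: -190; Q=4: -169; Q=5: -142; Q=6: -115; Q=7: -100; Q=8: -98; Q=9: -115.
Profit is maximized at Q = 8. AVC there is 201/8 = €25.12 ≤ P, so producing beats shutting down (which would give -€177).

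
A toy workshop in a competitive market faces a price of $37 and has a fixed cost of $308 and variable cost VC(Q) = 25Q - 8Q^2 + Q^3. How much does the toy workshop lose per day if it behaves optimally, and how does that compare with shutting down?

Profit = -$164 at Q = 6

AVC = 25 - 8Q + Q^2; min AVC = $9 at Q = 4. Since P = $37 ≥ min AVC, the firm produces.
MC = 25 - 16Q + 3Q^2. Setting P = MC and taking the root on the rising branch gives Q* = 6.
TR = 37·6 = 222. TC = 308 + 78 = 386. Profit = 222 − 386 = -$164.
Shutting down would mean losing the fixed cost of $308, so operating at a loss of $164 is better by $144.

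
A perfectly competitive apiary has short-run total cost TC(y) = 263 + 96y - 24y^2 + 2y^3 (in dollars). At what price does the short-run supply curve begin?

$24 per unit

The shutdown price is the minimum of AVC. VC = 96y - 24y^2 + 2y^3, so AVC = 96 - 24y + 2y^2.
At the minimum of AVC, MC = AVC. MC = 96 - 48y + 6y^2; setting MC = AVC gives 4y^2 - 24y = 0, so y = 6. min AVC = 24.
So the shutdown price is $24.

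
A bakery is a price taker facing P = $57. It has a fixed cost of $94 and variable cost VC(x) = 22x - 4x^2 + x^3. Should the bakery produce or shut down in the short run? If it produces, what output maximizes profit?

From TC, MC = TC'(x) = 22 - 8x + 3x^2 and AVC = VC/x = 22 - 4x + x^2.
AVC is minimized where dAVC/dx = -4 + 2x = 0, at x = 2; min AVC = 22 - 4·2 + 2^2 = $18.
P = $57 exceeds min AVC = $18, so the firm stays open.
Solving P = MC: -35 - 8x + 3x^2 = 0 ⇒ x = -7/3 or 5. On the upward-sloping branch, x* = 5.
Check: AVC at x = 5 is $27 ≤ P, so revenue covers variable cost.
Profit = P·x − TC = 57·5 − 229 = $56.

Produce at x = 5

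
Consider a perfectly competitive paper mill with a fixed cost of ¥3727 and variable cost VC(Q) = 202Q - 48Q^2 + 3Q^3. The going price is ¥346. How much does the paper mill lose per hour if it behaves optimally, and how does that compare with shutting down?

AVC = 202 - 48Q + 3Q^2 has its minimum ¥10 at Q = 8; price ¥346 clears that bar, so the firm operates.
With MC = 202 - 96Q + 9Q^2, P = MC on the upward-sloping part at Q* = 12.
TR = 346·12 = 4152. TC = 3727 + 696 = 4423. Profit = 4152 − 4423 = -¥271.
By producing, the firm covers all variable cost plus ¥3456 of fixed cost; shutting down would lose the full ¥3727.

Profit = -¥271 at Q = 12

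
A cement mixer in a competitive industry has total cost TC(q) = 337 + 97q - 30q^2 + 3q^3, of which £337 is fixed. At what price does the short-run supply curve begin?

The firm shuts down when price falls below the minimum of average variable cost. AVC = VC/q = 97 - 30q + 3q^2.
At the minimum of AVC, MC = AVC. MC = 97 - 60q + 9q^2; setting MC = AVC gives 6q^2 - 30q = 0, so q = 5. min AVC = 22.
The firm shuts down for any P below £22.

£22 per unit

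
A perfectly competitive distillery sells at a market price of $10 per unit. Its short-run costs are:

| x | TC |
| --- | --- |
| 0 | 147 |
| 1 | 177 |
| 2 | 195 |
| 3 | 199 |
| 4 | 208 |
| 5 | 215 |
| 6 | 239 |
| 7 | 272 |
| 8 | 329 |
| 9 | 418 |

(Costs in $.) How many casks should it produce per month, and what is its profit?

x = 0 (shut down); profit = -$147

Profit at each row (π = 10x − TC): x=0: -147; x=1: -167; x=2: -175; x=3: -169; x=4: -168; x=5: -165; x=6: -179; x=7: -202; x=8: -249; x=9: -328.
Profit is highest at x = 0. Equivalently, the lowest AVC in the table is 68/5 ≈ $13.60 at x = 5, and P = $10 falls below it — price never covers variable cost, so the firm shuts down and loses only its fixed cost.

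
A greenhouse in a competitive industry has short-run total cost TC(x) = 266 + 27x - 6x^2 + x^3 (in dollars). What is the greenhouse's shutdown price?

Short-run supply begins at min AVC. From VC = 27x - 6x^2 + x^3, AVC = 27 - 6x + x^2.
dAVC/dx = -6 + 2x = 0 gives x = 3. min AVC = 27 - 6·3 + 3^2 = 18.
For P < $18 the firm produces nothing.

$18 per unit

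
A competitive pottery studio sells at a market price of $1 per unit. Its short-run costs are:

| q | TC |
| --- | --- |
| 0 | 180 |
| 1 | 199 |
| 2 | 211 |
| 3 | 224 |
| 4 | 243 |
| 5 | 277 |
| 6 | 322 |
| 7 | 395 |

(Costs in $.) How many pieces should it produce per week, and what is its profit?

q = 0 (shut down); profit = -$180

Compute π = P·q − TC at each output: q=0: -180; q=1: -198; q=2: -209; q=3: -221; q=4: -239; q=5: -272; q=6: -316; q=7: -388.
Profit is highest at q = 0. Equivalently, the lowest AVC in the table is 44/3 ≈ $14.67 at q = 3, and P = $1 falls below it — price never covers variable cost, so the firm shuts down and loses only its fixed cost.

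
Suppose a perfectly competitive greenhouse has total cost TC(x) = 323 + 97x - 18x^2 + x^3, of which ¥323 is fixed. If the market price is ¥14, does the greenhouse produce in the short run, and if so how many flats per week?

Strip out fixed cost: VC = 97x - 18x^2 + x^3. Then AVC = 97 - 18x + x^2 and MC = 97 - 36x + 3x^2.
The AVC parabola has its vertex at x = 18/2 = 9, where AVC = 97 - 18·9 + 9^2 = ¥16.
Since P = ¥14 < min AVC = ¥16, price fails to cover variable cost at any output.
Best response: produce nothing and absorb the ¥323 fixed cost.

Shut down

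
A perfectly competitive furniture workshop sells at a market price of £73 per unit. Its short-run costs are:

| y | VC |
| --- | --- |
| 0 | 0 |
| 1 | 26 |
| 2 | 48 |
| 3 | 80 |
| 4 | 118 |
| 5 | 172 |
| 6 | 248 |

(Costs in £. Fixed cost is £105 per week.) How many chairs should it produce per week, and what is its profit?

Compute π = P·y − TC at each output: y=0: -105; y=1: -58; y=2: -7; y=3: 34; y=4: 69; y=5: 88; y=6: 85.
Profit is maximized at y = 5. AVC there is 172/5 = £34.40 ≤ P, so producing beats shutting down (which would give -£105).

y = 5; profit = £88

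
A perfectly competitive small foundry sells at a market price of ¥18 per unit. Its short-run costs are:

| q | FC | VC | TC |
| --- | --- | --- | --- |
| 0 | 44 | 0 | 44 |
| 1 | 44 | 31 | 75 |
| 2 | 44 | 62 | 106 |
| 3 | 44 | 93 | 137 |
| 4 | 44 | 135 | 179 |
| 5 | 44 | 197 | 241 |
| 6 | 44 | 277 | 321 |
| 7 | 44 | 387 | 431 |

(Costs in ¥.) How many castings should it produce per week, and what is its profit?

q = 0 (shut down); profit = -¥44

Compute π = P·q − TC at each output: q=0: -44; q=1: -57; q=2: -70; q=3: -83; q=4: -107; q=5: -151; q=6: -213; q=7: -305.
Profit is highest at q = 0. Equivalently, the lowest AVC in the table is 31/1 ≈ ¥31 at q = 1, and P = ¥18 falls below it — price never covers variable cost, so the firm shuts down and loses only its fixed cost.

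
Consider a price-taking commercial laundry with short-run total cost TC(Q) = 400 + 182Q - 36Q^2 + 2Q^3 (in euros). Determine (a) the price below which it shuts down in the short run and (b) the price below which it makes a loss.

Shutdown price = €20; break-even price = €62

AVC = 182 - 36Q + 2Q^2; minimized at Q = 9, giving min AVC = €20. That is the shutdown price.
ATC = 400/Q + 182 - 36Q + 2Q^2. Setting dATC/dQ = −400/Q^2 − 36 + 4Q = 0 gives Q = 10 (since 4·10^3 − 36·10^2 = 400).
min ATC = 400/10 + 182 − 36·10 + 2·10^2 = €62. That is the break-even price.
For €20 ≤ P < €62 the firm produces at a loss; below €20 it shuts down.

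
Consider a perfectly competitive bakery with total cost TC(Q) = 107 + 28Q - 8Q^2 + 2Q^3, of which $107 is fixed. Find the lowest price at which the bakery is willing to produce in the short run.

$20 per unit

Short-run supply begins at min AVC. From VC = 28Q - 8Q^2 + 2Q^3, AVC = 28 - 8Q + 2Q^2.
At the minimum of AVC, MC = AVC. MC = 28 - 16Q + 6Q^2; setting MC = AVC gives 4Q^2 - 8Q = 0, so Q = 2. min AVC = 20.
So the shutdown price is $20.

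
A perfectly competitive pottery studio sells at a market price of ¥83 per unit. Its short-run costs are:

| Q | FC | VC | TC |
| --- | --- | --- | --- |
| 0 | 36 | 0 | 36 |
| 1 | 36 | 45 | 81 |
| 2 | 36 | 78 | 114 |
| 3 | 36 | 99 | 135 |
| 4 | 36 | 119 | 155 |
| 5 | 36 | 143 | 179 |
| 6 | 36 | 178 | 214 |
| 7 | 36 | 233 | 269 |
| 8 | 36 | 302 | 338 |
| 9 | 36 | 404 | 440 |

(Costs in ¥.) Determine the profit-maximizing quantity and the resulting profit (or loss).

Q = 8; profit = ¥326

Tabulate TR − TC: Q=0: -36; Q=1: 2; Q=2: 52; Q=3: 114; Q=4: 177; Q=5: 236; Q=6: 284; Q=7: 312; Q=8: 326; Q=9: 307.
Profit is maximized at Q = 8. AVC there is 302/8 = ¥37.75 ≤ P, so producing beats shutting down (which would give -¥36).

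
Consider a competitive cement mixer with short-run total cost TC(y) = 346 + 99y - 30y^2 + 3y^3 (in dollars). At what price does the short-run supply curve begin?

Short-run supply begins at min AVC. From VC = 99y - 30y^2 + 3y^3, AVC = 99 - 30y + 3y^2.
dAVC/dy = -30 + 6y = 0 gives y = 5. min AVC = 99 - 30·5 + 3·5^2 = 24.
The firm shuts down for any P below $24.

$24 per unit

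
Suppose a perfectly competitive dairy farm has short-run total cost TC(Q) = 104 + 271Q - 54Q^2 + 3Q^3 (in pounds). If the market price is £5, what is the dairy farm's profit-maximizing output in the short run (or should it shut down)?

Shut down

Variable cost is VC = 271Q - 54Q^2 + 3Q^3, so AVC = VC/Q = 271 - 54Q + 3Q^2 and MC = dTC/dQ = 271 - 108Q + 9Q^2.
AVC hits its minimum where MC = AVC, at Q = 9, giving min AVC = 271 - 54·9 + 3·9^2 = £28.
With P < min AVC (£5 < £28), every unit sold adds to the loss.
The firm minimizes its loss by shutting down and losing only its fixed cost of £104.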